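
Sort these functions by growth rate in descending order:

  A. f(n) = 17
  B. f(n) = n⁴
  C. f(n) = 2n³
B > C > A

Comparing growth rates:
B = n⁴ is O(n⁴)
C = 2n³ is O(n³)
A = 17 is O(1)

Therefore, the order from fastest to slowest is: B > C > A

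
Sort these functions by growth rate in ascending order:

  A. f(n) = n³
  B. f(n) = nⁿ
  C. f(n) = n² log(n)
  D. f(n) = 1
D < C < A < B

Comparing growth rates:
D = 1 is O(1)
C = n² log(n) is O(n² log n)
A = n³ is O(n³)
B = nⁿ is O(nⁿ)

Therefore, the order from slowest to fastest is: D < C < A < B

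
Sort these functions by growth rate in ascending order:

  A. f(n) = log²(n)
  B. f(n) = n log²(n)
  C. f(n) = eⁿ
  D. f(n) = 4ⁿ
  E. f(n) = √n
A < E < B < C < D

Comparing growth rates:
A = log²(n) is O(log² n)
E = √n is O(√n)
B = n log²(n) is O(n log² n)
C = eⁿ is O(eⁿ)
D = 4ⁿ is O(4ⁿ)

Therefore, the order from slowest to fastest is: A < E < B < C < D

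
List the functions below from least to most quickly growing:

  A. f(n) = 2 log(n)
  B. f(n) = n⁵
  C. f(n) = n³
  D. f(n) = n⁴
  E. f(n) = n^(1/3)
A < E < C < D < B

Comparing growth rates:
A = 2 log(n) is O(log n)
E = n^(1/3) is O(n^(1/3))
C = n³ is O(n³)
D = n⁴ is O(n⁴)
B = n⁵ is O(n⁵)

Therefore, the order from slowest to fastest is: A < E < C < D < B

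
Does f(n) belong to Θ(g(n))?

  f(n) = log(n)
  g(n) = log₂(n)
True

f(n) = log(n) and g(n) = log₂(n) are both O(log n).
Since they have the same asymptotic growth rate, f(n) = Θ(g(n)) is true.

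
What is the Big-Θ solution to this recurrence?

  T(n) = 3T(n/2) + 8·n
Θ(n^log₂(3))

Master Theorem: a = 3, b = 2, f(n) = 8·n.
Compute the critical exponent d = log₂(3) = 1.585.
Compare f(n) = Θ(n) against n^d:
  k = 1 < d = 1.585, so f(n) = O(n^(d-ε)) — Case 1.
  The recursion cost dominates: T(n) = Θ(n^d) = Θ(n^log₂(3)).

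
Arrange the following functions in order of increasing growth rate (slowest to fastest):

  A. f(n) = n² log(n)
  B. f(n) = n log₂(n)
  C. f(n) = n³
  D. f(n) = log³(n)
D < B < A < C

Comparing growth rates:
D = log³(n) is O(log³ n)
B = n log₂(n) is O(n log n)
A = n² log(n) is O(n² log n)
C = n³ is O(n³)

Therefore, the order from slowest to fastest is: D < B < A < C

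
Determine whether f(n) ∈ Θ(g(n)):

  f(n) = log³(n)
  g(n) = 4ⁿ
False

f(n) = log³(n) is O(log³ n), and g(n) = 4ⁿ is O(4ⁿ).
Since they have different growth rates, f(n) = Θ(g(n)) is false.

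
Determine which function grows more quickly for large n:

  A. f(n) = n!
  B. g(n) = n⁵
A

f(n) = n! is O(n!), while g(n) = n⁵ is O(n⁵).
Since O(n!) grows faster than O(n⁵), f(n) dominates.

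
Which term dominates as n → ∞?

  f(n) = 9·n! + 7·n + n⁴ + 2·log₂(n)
9·n!

Looking at each term:
  - 9·n! is O(n!)
  - 7·n is O(n)
  - n⁴ is O(n⁴)
  - 2·log₂(n) is O(log n)

The term 9·n! (O(n!)) grows fastest and dominates all others.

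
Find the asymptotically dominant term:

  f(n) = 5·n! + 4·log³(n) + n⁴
5·n!

Looking at each term:
  - 5·n! is O(n!)
  - 4·log³(n) is O(log³ n)
  - n⁴ is O(n⁴)

The term 5·n! (O(n!)) grows fastest and dominates all others.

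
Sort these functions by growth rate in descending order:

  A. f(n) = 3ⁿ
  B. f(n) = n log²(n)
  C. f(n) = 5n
A > B > C

Comparing growth rates:
A = 3ⁿ is O(3ⁿ)
B = n log²(n) is O(n log² n)
C = 5n is O(n)

Therefore, the order from fastest to slowest is: A > B > C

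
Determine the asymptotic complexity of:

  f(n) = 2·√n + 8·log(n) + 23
O(√n)

The dominant term in 2·√n + 8·log(n) + 23 is 2·√n, which is Θ(√n).
Lower-order terms (8·log(n), 23) are asymptotically negligible.
Constants are absorbed, so the tightest bound is O(√n).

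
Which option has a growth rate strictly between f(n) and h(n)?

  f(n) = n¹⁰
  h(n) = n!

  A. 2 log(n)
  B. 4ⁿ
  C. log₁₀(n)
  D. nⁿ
B

We need g(n) with n¹⁰ = o(g(n)) and g(n) = o(n!), i.e. O(n¹⁰) ≺ g ≺ O(n!).
Check each option:
  A. 2 log(n) — O(log n) does not grow strictly faster than f(n)
  B. 4ⁿ — O(4ⁿ) is strictly between O(n¹⁰) and O(n!) ✓
  C. log₁₀(n) — O(log n) does not grow strictly faster than f(n)
  D. nⁿ — O(nⁿ) does not grow strictly slower than h(n)

Only option B (4ⁿ) lies strictly between.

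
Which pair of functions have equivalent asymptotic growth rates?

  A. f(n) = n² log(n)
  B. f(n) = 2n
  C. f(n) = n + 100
B and C

Examining each function:
  A. n² log(n) is O(n² log n)
  B. 2n is O(n)
  C. n + 100 is O(n)

Functions B and C both have the same complexity class.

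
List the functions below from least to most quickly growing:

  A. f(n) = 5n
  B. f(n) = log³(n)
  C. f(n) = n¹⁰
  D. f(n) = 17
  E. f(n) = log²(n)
D < E < B < A < C

Comparing growth rates:
D = 17 is O(1)
E = log²(n) is O(log² n)
B = log³(n) is O(log³ n)
A = 5n is O(n)
C = n¹⁰ is O(n¹⁰)

Therefore, the order from slowest to fastest is: D < E < B < A < C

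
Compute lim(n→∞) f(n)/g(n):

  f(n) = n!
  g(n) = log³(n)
∞

Since n! (O(n!)) grows faster than log³(n) (O(log³ n)),
the ratio f(n)/g(n) → ∞ as n → ∞.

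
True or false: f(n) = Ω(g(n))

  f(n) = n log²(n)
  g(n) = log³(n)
True

f(n) = n log²(n) is O(n log² n), and g(n) = log³(n) is O(log³ n).
Since O(n log² n) grows at least as fast as O(log³ n), f(n) = Ω(g(n)) is true.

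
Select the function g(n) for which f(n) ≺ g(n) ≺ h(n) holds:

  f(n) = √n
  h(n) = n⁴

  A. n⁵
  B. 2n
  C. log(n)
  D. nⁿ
B

We need g(n) with √n = o(g(n)) and g(n) = o(n⁴), i.e. O(√n) ≺ g ≺ O(n⁴).
Check each option:
  A. n⁵ — O(n⁵) does not grow strictly slower than h(n)
  B. 2n — O(n) is strictly between O(√n) and O(n⁴) ✓
  C. log(n) — O(log n) does not grow strictly faster than f(n)
  D. nⁿ — O(nⁿ) does not grow strictly slower than h(n)

Only option B (2n) lies strictly between.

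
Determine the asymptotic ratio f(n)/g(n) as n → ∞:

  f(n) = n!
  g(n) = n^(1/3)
∞

Since n! (O(n!)) grows faster than n^(1/3) (O(n^(1/3))),
the ratio f(n)/g(n) → ∞ as n → ∞.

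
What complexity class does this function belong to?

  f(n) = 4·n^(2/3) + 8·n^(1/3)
O(n^(2/3))

The dominant term in 4·n^(2/3) + 8·n^(1/3) is 4·n^(2/3), which is Θ(n^(2/3)).
Lower-order terms (8·n^(1/3)) are asymptotically negligible.
Constants are absorbed, so the tightest bound is O(n^(2/3)).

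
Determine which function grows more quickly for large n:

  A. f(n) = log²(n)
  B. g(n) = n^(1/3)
B

f(n) = log²(n) is O(log² n), while g(n) = n^(1/3) is O(n^(1/3)).
Since O(n^(1/3)) grows faster than O(log² n), g(n) dominates.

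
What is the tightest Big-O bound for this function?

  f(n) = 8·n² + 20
O(n²)

The dominant term in 8·n² + 20 is 8·n², which is Θ(n²).
Lower-order terms (20) are asymptotically negligible.
Constants are absorbed, so the tightest bound is O(n²).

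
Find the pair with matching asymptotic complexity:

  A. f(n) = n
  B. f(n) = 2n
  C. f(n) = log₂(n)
A and B

Examining each function:
  A. n is O(n)
  B. 2n is O(n)
  C. log₂(n) is O(log n)

Functions A and B both have the same complexity class.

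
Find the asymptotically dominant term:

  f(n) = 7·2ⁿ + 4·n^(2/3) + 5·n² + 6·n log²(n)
7·2ⁿ

Looking at each term:
  - 7·2ⁿ is O(2ⁿ)
  - 4·n^(2/3) is O(n^(2/3))
  - 5·n² is O(n²)
  - 6·n log²(n) is O(n log² n)

The term 7·2ⁿ (O(2ⁿ)) grows fastest and dominates all others.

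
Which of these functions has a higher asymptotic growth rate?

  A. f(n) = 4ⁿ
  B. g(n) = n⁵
A

f(n) = 4ⁿ is O(4ⁿ), while g(n) = n⁵ is O(n⁵).
Since O(4ⁿ) grows faster than O(n⁵), f(n) dominates.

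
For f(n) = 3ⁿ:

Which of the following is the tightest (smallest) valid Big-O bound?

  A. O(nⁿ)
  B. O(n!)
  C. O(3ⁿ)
C

f(n) = 3ⁿ is O(3ⁿ).
All listed options are valid Big-O bounds (upper bounds),
but O(3ⁿ) is the tightest (smallest valid bound).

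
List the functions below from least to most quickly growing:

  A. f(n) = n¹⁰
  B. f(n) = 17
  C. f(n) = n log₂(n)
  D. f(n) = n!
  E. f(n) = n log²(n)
B < C < E < A < D

Comparing growth rates:
B = 17 is O(1)
C = n log₂(n) is O(n log n)
E = n log²(n) is O(n log² n)
A = n¹⁰ is O(n¹⁰)
D = n! is O(n!)

Therefore, the order from slowest to fastest is: B < C < E < A < D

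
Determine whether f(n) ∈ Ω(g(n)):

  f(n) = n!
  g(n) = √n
True

f(n) = n! is O(n!), and g(n) = √n is O(√n).
Since O(n!) grows at least as fast as O(√n), f(n) = Ω(g(n)) is true.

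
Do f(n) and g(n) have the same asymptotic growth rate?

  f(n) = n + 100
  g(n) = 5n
True

f(n) = n + 100 and g(n) = 5n are both O(n).
Since they have the same asymptotic growth rate, f(n) = Θ(g(n)) is true.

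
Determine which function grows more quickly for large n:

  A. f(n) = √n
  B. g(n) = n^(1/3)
A

f(n) = √n is O(√n), while g(n) = n^(1/3) is O(n^(1/3)).
Since O(√n) grows faster than O(n^(1/3)), f(n) dominates.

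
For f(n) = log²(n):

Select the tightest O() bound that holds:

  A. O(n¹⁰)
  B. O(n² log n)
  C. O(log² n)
C

f(n) = log²(n) is O(log² n).
All listed options are valid Big-O bounds (upper bounds),
but O(log² n) is the tightest (smallest valid bound).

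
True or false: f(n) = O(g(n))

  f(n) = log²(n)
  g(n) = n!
True

f(n) = log²(n) is O(log² n), and g(n) = n! is O(n!).
Since O(log² n) ⊆ O(n!) (f grows no faster than g), f(n) = O(g(n)) is true.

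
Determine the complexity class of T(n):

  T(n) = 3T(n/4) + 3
Θ(n^log₄(3))

Master Theorem: a = 3, b = 4, f(n) = 3.
Compute the critical exponent d = log₄(3) = 0.792.
Compare f(n) = Θ(1) against n^d:
  k = 0 < d = 0.792, so f(n) = O(n^(d-ε)) — Case 1.
  The recursion cost dominates: T(n) = Θ(n^d) = Θ(n^log₄(3)).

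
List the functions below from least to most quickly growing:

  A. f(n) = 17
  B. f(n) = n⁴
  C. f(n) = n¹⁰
A < B < C

Comparing growth rates:
A = 17 is O(1)
B = n⁴ is O(n⁴)
C = n¹⁰ is O(n¹⁰)

Therefore, the order from slowest to fastest is: A < B < C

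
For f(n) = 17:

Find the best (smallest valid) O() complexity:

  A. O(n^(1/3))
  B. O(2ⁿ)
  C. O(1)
C

f(n) = 17 is O(1).
All listed options are valid Big-O bounds (upper bounds),
but O(1) is the tightest (smallest valid bound).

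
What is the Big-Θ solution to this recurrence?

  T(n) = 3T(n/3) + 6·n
Θ(n log n)

Master Theorem: a = 3, b = 3, f(n) = 6·n.
Compute the critical exponent d = log₃(3) = 1.
Compare f(n) = Θ(n) against n^d:
  k = 1 = d, so f(n) = Θ(n^d) — Case 2.
  Work is balanced across levels: T(n) = Θ(n^d log n) = Θ(n log n).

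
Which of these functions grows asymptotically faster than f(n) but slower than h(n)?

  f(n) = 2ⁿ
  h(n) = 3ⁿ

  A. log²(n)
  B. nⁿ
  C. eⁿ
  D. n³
C

We need g(n) with 2ⁿ = o(g(n)) and g(n) = o(3ⁿ), i.e. O(2ⁿ) ≺ g ≺ O(3ⁿ).
Check each option:
  A. log²(n) — O(log² n) does not grow strictly faster than f(n)
  B. nⁿ — O(nⁿ) does not grow strictly slower than h(n)
  C. eⁿ — O(eⁿ) is strictly between O(2ⁿ) and O(3ⁿ) ✓
  D. n³ — O(n³) does not grow strictly faster than f(n)

Only option C (eⁿ) lies strictly between.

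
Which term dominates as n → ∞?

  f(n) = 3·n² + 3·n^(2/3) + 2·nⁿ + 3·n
2·nⁿ

Looking at each term:
  - 3·n² is O(n²)
  - 3·n^(2/3) is O(n^(2/3))
  - 2·nⁿ is O(nⁿ)
  - 3·n is O(n)

The term 2·nⁿ (O(nⁿ)) grows fastest and dominates all others.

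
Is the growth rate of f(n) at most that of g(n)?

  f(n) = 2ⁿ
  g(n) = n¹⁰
False

f(n) = 2ⁿ is O(2ⁿ), and g(n) = n¹⁰ is O(n¹⁰).
Since O(2ⁿ) grows faster than O(n¹⁰), f(n) = O(g(n)) is false.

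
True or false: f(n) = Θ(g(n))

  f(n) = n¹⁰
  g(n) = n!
False

f(n) = n¹⁰ is O(n¹⁰), and g(n) = n! is O(n!).
Since they have different growth rates, f(n) = Θ(g(n)) is false.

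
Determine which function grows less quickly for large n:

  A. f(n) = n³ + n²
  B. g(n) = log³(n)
B

f(n) = n³ + n² is O(n³), while g(n) = log³(n) is O(log³ n).
Since O(log³ n) grows slower than O(n³), g(n) is dominated.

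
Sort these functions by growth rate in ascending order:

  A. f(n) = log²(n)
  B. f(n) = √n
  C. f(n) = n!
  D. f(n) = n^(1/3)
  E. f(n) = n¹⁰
A < D < B < E < C

Comparing growth rates:
A = log²(n) is O(log² n)
D = n^(1/3) is O(n^(1/3))
B = √n is O(√n)
E = n¹⁰ is O(n¹⁰)
C = n! is O(n!)

Therefore, the order from slowest to fastest is: A < D < B < E < C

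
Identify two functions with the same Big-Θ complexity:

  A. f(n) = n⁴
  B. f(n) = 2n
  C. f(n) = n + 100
B and C

Examining each function:
  A. n⁴ is O(n⁴)
  B. 2n is O(n)
  C. n + 100 is O(n)

Functions B and C both have the same complexity class.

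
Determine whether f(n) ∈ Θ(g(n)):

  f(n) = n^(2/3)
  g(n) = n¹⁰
False

f(n) = n^(2/3) is O(n^(2/3)), and g(n) = n¹⁰ is O(n¹⁰).
Since they have different growth rates, f(n) = Θ(g(n)) is false.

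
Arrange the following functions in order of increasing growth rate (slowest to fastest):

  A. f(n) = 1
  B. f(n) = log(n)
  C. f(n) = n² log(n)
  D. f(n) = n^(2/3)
A < B < D < C

Comparing growth rates:
A = 1 is O(1)
B = log(n) is O(log n)
D = n^(2/3) is O(n^(2/3))
C = n² log(n) is O(n² log n)

Therefore, the order from slowest to fastest is: A < B < D < C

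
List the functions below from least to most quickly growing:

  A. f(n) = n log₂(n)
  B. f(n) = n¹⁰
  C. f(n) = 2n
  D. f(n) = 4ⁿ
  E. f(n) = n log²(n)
C < A < E < B < D

Comparing growth rates:
C = 2n is O(n)
A = n log₂(n) is O(n log n)
E = n log²(n) is O(n log² n)
B = n¹⁰ is O(n¹⁰)
D = 4ⁿ is O(4ⁿ)

Therefore, the order from slowest to fastest is: C < A < E < B < D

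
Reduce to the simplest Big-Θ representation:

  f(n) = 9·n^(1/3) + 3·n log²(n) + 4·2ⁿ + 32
Θ(2ⁿ)

Order the terms by growth rate: 32 ≺ 9·n^(1/3) ≺ 3·n log²(n) ≺ 4·2ⁿ.
The fastest-growing term 4·2ⁿ dominates as n → ∞; dropping its constant factor gives Θ(2ⁿ).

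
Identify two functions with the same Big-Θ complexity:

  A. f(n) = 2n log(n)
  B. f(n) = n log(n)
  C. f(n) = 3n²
A and B

Examining each function:
  A. 2n log(n) is O(n log n)
  B. n log(n) is O(n log n)
  C. 3n² is O(n²)

Functions A and B both have the same complexity class.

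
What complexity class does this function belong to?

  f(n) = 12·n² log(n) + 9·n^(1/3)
O(n² log n)

The dominant term in 12·n² log(n) + 9·n^(1/3) is 12·n² log(n), which is Θ(n² log n).
Lower-order terms (9·n^(1/3)) are asymptotically negligible.
Constants are absorbed, so the tightest bound is O(n² log n).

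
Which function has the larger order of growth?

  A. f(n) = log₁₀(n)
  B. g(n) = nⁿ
B

f(n) = log₁₀(n) is O(log n), while g(n) = nⁿ is O(nⁿ).
Since O(nⁿ) grows faster than O(log n), g(n) dominates.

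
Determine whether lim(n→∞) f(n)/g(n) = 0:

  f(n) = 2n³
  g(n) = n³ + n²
False

f(n) = 2n³ is O(n³), and g(n) = n³ + n² is O(n³).
Since they have the same growth rate, f(n) = o(g(n)) is false.
(f = o(g) requires f to grow strictly slower, not equal.)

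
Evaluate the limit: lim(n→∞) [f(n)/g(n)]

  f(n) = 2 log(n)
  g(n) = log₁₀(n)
log(100)

Since 2 log(n) and log₁₀(n) have the same growth rate (O(log n)),
the ratio converges to a constant: log(100).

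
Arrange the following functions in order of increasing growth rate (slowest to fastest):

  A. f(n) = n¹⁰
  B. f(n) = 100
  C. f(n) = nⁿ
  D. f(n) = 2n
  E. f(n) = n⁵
B < D < E < A < C

Comparing growth rates:
B = 100 is O(1)
D = 2n is O(n)
E = n⁵ is O(n⁵)
A = n¹⁰ is O(n¹⁰)
C = nⁿ is O(nⁿ)

Therefore, the order from slowest to fastest is: B < D < E < A < C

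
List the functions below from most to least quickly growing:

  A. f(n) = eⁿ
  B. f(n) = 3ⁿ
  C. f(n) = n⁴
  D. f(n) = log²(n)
B > A > C > D

Comparing growth rates:
B = 3ⁿ is O(3ⁿ)
A = eⁿ is O(eⁿ)
C = n⁴ is O(n⁴)
D = log²(n) is O(log² n)

Therefore, the order from fastest to slowest is: B > A > C > D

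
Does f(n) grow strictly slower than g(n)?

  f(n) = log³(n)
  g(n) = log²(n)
False

f(n) = log³(n) is O(log³ n), and g(n) = log²(n) is O(log² n).
Since O(log³ n) grows faster than or equal to O(log² n), f(n) = o(g(n)) is false.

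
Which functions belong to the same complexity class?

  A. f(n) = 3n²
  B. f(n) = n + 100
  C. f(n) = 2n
B and C

Examining each function:
  A. 3n² is O(n²)
  B. n + 100 is O(n)
  C. 2n is O(n)

Functions B and C both have the same complexity class.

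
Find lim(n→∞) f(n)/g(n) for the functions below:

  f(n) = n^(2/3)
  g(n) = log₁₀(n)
∞

Since n^(2/3) (O(n^(2/3))) grows faster than log₁₀(n) (O(log n)),
the ratio f(n)/g(n) → ∞ as n → ∞.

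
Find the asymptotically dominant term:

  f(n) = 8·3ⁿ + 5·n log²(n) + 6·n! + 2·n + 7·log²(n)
6·n!

Looking at each term:
  - 8·3ⁿ is O(3ⁿ)
  - 5·n log²(n) is O(n log² n)
  - 6·n! is O(n!)
  - 2·n is O(n)
  - 7·log²(n) is O(log² n)

The term 6·n! (O(n!)) grows fastest and dominates all others.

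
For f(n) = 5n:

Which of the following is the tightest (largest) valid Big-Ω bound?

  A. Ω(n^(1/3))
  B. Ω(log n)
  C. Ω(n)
C

f(n) = 5n is Ω(n).
All listed options are valid Big-Ω bounds (lower bounds),
but Ω(n) is the tightest (largest valid bound).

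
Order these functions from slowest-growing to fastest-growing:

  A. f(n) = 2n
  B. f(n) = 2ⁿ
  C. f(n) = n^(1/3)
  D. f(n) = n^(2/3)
C < D < A < B

Comparing growth rates:
C = n^(1/3) is O(n^(1/3))
D = n^(2/3) is O(n^(2/3))
A = 2n is O(n)
B = 2ⁿ is O(2ⁿ)

Therefore, the order from slowest to fastest is: C < D < A < B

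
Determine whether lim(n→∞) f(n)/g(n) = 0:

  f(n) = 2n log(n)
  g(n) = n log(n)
False

f(n) = 2n log(n) is O(n log n), and g(n) = n log(n) is O(n log n).
Since they have the same growth rate, f(n) = o(g(n)) is false.
(f = o(g) requires f to grow strictly slower, not equal.)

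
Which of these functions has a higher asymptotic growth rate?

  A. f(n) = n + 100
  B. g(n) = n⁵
B

f(n) = n + 100 is O(n), while g(n) = n⁵ is O(n⁵).
Since O(n⁵) grows faster than O(n), g(n) dominates.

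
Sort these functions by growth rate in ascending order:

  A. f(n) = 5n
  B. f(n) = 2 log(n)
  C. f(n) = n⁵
B < A < C

Comparing growth rates:
B = 2 log(n) is O(log n)
A = 5n is O(n)
C = n⁵ is O(n⁵)

Therefore, the order from slowest to fastest is: B < A < C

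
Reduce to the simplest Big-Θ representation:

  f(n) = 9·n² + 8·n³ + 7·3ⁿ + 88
Θ(3ⁿ)

Order the terms by growth rate: 88 ≺ 9·n² ≺ 8·n³ ≺ 7·3ⁿ.
The fastest-growing term 7·3ⁿ dominates as n → ∞; dropping its constant factor gives Θ(3ⁿ).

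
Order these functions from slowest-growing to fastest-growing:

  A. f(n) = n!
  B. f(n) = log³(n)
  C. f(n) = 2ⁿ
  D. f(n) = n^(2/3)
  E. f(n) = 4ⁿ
B < D < C < E < A

Comparing growth rates:
B = log³(n) is O(log³ n)
D = n^(2/3) is O(n^(2/3))
C = 2ⁿ is O(2ⁿ)
E = 4ⁿ is O(4ⁿ)
A = n! is O(n!)

Therefore, the order from slowest to fastest is: B < D < C < E < A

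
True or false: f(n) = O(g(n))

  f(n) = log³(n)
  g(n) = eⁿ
True

f(n) = log³(n) is O(log³ n), and g(n) = eⁿ is O(eⁿ).
Since O(log³ n) ⊆ O(eⁿ) (f grows no faster than g), f(n) = O(g(n)) is true.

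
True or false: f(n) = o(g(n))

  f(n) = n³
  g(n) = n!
True

f(n) = n³ is O(n³), and g(n) = n! is O(n!).
Since O(n³) grows strictly slower than O(n!), f(n) = o(g(n)) is true.
This means lim(n→∞) f(n)/g(n) = 0.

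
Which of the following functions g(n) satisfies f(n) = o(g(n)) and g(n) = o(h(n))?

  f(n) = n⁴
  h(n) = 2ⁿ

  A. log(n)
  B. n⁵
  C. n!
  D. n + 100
B

We need g(n) with n⁴ = o(g(n)) and g(n) = o(2ⁿ), i.e. O(n⁴) ≺ g ≺ O(2ⁿ).
Check each option:
  A. log(n) — O(log n) does not grow strictly faster than f(n)
  B. n⁵ — O(n⁵) is strictly between O(n⁴) and O(2ⁿ) ✓
  C. n! — O(n!) does not grow strictly slower than h(n)
  D. n + 100 — O(n) does not grow strictly faster than f(n)

Only option B (n⁵) lies strictly between.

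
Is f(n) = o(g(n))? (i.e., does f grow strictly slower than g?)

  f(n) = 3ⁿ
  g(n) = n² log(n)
False

f(n) = 3ⁿ is O(3ⁿ), and g(n) = n² log(n) is O(n² log n).
Since O(3ⁿ) grows faster than or equal to O(n² log n), f(n) = o(g(n)) is false.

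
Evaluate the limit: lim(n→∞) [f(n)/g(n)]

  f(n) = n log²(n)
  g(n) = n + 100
∞

Since n log²(n) (O(n log² n)) grows faster than n + 100 (O(n)),
the ratio f(n)/g(n) → ∞ as n → ∞.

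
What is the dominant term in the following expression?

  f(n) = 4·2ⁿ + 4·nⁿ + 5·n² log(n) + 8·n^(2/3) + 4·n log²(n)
4·nⁿ

Looking at each term:
  - 4·2ⁿ is O(2ⁿ)
  - 4·nⁿ is O(nⁿ)
  - 5·n² log(n) is O(n² log n)
  - 8·n^(2/3) is O(n^(2/3))
  - 4·n log²(n) is O(n log² n)

The term 4·nⁿ (O(nⁿ)) grows fastest and dominates all others.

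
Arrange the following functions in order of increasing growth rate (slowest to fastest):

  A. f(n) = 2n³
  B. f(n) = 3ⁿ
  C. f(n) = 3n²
C < A < B

Comparing growth rates:
C = 3n² is O(n²)
A = 2n³ is O(n³)
B = 3ⁿ is O(3ⁿ)

Therefore, the order from slowest to fastest is: C < A < B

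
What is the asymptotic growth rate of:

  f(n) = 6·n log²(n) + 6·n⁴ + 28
Θ(n⁴)

Order the terms by growth rate: 28 ≺ 6·n log²(n) ≺ 6·n⁴.
The fastest-growing term 6·n⁴ dominates as n → ∞; dropping its constant factor gives Θ(n⁴).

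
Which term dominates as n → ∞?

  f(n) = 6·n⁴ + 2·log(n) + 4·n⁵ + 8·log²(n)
4·n⁵

Looking at each term:
  - 6·n⁴ is O(n⁴)
  - 2·log(n) is O(log n)
  - 4·n⁵ is O(n⁵)
  - 8·log²(n) is O(log² n)

The term 4·n⁵ (O(n⁵)) grows fastest and dominates all others.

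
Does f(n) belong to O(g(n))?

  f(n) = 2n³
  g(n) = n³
True

f(n) = 2n³ and g(n) = n³ are both O(n³).
Big-O permits equal growth rates (f ≤ c·g for some c), so f(n) = O(g(n)) is true.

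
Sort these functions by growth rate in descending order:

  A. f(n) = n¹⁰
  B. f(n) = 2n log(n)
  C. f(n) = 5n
A > B > C

Comparing growth rates:
A = n¹⁰ is O(n¹⁰)
B = 2n log(n) is O(n log n)
C = 5n is O(n)

Therefore, the order from fastest to slowest is: A > B > C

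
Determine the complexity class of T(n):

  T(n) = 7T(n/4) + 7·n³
Θ(n³)

Master Theorem: a = 7, b = 4, f(n) = 7·n³.
Compute the critical exponent d = log₄(7) = 1.404.
Compare f(n) = Θ(n³) against n^d:
  k = 3 > d = 1.404, so f(n) = Ω(n^(d+ε)) — Case 3.
  Regularity: a·(n/b)^3/n^3 = a/b^3 = 7/64 < 1 ✓.
  The top-level work dominates: T(n) = Θ(f(n)) = Θ(n³).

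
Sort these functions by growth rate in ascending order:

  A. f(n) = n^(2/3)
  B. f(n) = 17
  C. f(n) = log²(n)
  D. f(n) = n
B < C < A < D

Comparing growth rates:
B = 17 is O(1)
C = log²(n) is O(log² n)
A = n^(2/3) is O(n^(2/3))
D = n is O(n)

Therefore, the order from slowest to fastest is: B < C < A < D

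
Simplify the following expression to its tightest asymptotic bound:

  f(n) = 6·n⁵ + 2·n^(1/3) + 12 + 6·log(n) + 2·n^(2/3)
Θ(n⁵)

Order the terms by growth rate: 12 ≺ 6·log(n) ≺ 2·n^(1/3) ≺ 2·n^(2/3) ≺ 6·n⁵.
The fastest-growing term 6·n⁵ dominates as n → ∞; dropping its constant factor gives Θ(n⁵).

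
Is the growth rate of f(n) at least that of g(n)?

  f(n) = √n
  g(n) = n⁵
False

f(n) = √n is O(√n), and g(n) = n⁵ is O(n⁵).
Since O(√n) grows slower than O(n⁵), f(n) = Ω(g(n)) is false.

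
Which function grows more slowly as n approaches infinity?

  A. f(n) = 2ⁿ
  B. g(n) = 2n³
B

f(n) = 2ⁿ is O(2ⁿ), while g(n) = 2n³ is O(n³).
Since O(n³) grows slower than O(2ⁿ), g(n) is dominated.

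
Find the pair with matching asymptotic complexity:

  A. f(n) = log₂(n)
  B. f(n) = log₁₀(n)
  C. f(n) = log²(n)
A and B

Examining each function:
  A. log₂(n) is O(log n)
  B. log₁₀(n) is O(log n)
  C. log²(n) is O(log² n)

Functions A and B both have the same complexity class.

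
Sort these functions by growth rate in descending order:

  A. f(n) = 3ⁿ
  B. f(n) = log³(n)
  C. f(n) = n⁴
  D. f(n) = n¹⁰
A > D > C > B

Comparing growth rates:
A = 3ⁿ is O(3ⁿ)
D = n¹⁰ is O(n¹⁰)
C = n⁴ is O(n⁴)
B = log³(n) is O(log³ n)

Therefore, the order from fastest to slowest is: A > D > C > B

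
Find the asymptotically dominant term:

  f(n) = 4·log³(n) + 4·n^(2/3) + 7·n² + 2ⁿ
2ⁿ

Looking at each term:
  - 4·log³(n) is O(log³ n)
  - 4·n^(2/3) is O(n^(2/3))
  - 7·n² is O(n²)
  - 2ⁿ is O(2ⁿ)

The term 2ⁿ (O(2ⁿ)) grows fastest and dominates all others.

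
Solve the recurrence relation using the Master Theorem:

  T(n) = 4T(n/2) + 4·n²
Θ(n² log n)

Master Theorem: a = 4, b = 2, f(n) = 4·n².
Compute the critical exponent d = log₂(4) = 2.
Compare f(n) = Θ(n²) against n^d:
  k = 2 = d, so f(n) = Θ(n^d) — Case 2.
  Work is balanced across levels: T(n) = Θ(n^d log n) = Θ(n² log n).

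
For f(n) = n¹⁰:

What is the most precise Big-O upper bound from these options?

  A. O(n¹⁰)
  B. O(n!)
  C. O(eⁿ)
A

f(n) = n¹⁰ is O(n¹⁰).
All listed options are valid Big-O bounds (upper bounds),
but O(n¹⁰) is the tightest (smallest valid bound).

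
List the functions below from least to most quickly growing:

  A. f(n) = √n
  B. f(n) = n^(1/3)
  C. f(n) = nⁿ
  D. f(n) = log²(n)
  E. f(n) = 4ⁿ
D < B < A < E < C

Comparing growth rates:
D = log²(n) is O(log² n)
B = n^(1/3) is O(n^(1/3))
A = √n is O(√n)
E = 4ⁿ is O(4ⁿ)
C = nⁿ is O(nⁿ)

Therefore, the order from slowest to fastest is: D < B < A < E < C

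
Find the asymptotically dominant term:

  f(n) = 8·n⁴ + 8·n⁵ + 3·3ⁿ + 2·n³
3·3ⁿ

Looking at each term:
  - 8·n⁴ is O(n⁴)
  - 8·n⁵ is O(n⁵)
  - 3·3ⁿ is O(3ⁿ)
  - 2·n³ is O(n³)

The term 3·3ⁿ (O(3ⁿ)) grows fastest and dominates all others.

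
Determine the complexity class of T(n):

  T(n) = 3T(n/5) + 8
Θ(n^log₅(3))

Master Theorem: a = 3, b = 5, f(n) = 8.
Compute the critical exponent d = log₅(3) = 0.683.
Compare f(n) = Θ(1) against n^d:
  k = 0 < d = 0.683, so f(n) = O(n^(d-ε)) — Case 1.
  The recursion cost dominates: T(n) = Θ(n^d) = Θ(n^log₅(3)).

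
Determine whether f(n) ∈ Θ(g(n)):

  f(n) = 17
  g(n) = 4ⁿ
False

f(n) = 17 is O(1), and g(n) = 4ⁿ is O(4ⁿ).
Since they have different growth rates, f(n) = Θ(g(n)) is false.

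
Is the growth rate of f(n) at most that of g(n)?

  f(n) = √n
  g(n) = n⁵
True

f(n) = √n is O(√n), and g(n) = n⁵ is O(n⁵).
Since O(√n) ⊆ O(n⁵) (f grows no faster than g), f(n) = O(g(n)) is true.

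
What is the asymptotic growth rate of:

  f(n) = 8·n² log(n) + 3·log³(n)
Θ(n² log n)

Order the terms by growth rate: 3·log³(n) ≺ 8·n² log(n).
The fastest-growing term 8·n² log(n) dominates as n → ∞; dropping its constant factor gives Θ(n² log n).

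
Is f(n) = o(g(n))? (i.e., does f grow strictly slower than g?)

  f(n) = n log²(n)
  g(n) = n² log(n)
True

f(n) = n log²(n) is O(n log² n), and g(n) = n² log(n) is O(n² log n).
Since O(n log² n) grows strictly slower than O(n² log n), f(n) = o(g(n)) is true.
This means lim(n→∞) f(n)/g(n) = 0.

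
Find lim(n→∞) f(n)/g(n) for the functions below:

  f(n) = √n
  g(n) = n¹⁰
0

Since √n (O(√n)) grows slower than n¹⁰ (O(n¹⁰)),
the ratio f(n)/g(n) → 0 as n → ∞.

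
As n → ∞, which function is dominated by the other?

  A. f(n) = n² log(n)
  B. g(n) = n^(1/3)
B

f(n) = n² log(n) is O(n² log n), while g(n) = n^(1/3) is O(n^(1/3)).
Since O(n^(1/3)) grows slower than O(n² log n), g(n) is dominated.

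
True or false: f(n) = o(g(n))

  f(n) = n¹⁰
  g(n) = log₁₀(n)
False

f(n) = n¹⁰ is O(n¹⁰), and g(n) = log₁₀(n) is O(log n).
Since O(n¹⁰) grows faster than or equal to O(log n), f(n) = o(g(n)) is false.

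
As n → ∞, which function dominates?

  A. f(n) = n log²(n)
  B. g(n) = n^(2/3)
A

f(n) = n log²(n) is O(n log² n), while g(n) = n^(2/3) is O(n^(2/3)).
Since O(n log² n) grows faster than O(n^(2/3)), f(n) dominates.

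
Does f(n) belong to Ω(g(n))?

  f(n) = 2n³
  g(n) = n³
True

f(n) = 2n³ and g(n) = n³ are both O(n³).
Big-Ω permits equal growth rates (f ≥ c·g for some c > 0), so f(n) = Ω(g(n)) is true.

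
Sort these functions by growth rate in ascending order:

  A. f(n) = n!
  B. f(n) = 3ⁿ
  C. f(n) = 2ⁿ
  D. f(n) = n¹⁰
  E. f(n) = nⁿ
D < C < B < A < E

Comparing growth rates:
D = n¹⁰ is O(n¹⁰)
C = 2ⁿ is O(2ⁿ)
B = 3ⁿ is O(3ⁿ)
A = n! is O(n!)
E = nⁿ is O(nⁿ)

Therefore, the order from slowest to fastest is: D < C < B < A < E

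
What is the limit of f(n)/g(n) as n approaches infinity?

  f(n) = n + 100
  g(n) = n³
0

Since n + 100 (O(n)) grows slower than n³ (O(n³)),
the ratio f(n)/g(n) → 0 as n → ∞.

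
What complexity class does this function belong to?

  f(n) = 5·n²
O(n²)

The dominant term in 5·n² is 5·n², which is Θ(n²).
Constants are absorbed, so the tightest bound is O(n²).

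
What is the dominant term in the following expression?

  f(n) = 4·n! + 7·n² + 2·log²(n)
4·n!

Looking at each term:
  - 4·n! is O(n!)
  - 7·n² is O(n²)
  - 2·log²(n) is O(log² n)

The term 4·n! (O(n!)) grows fastest and dominates all others.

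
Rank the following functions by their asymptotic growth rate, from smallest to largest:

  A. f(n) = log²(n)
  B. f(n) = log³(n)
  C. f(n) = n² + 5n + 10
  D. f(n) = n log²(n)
A < B < D < C

Comparing growth rates:
A = log²(n) is O(log² n)
B = log³(n) is O(log³ n)
D = n log²(n) is O(n log² n)
C = n² + 5n + 10 is O(n²)

Therefore, the order from slowest to fastest is: A < B < D < C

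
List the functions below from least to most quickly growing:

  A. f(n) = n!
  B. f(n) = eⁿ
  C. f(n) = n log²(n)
C < B < A

Comparing growth rates:
C = n log²(n) is O(n log² n)
B = eⁿ is O(eⁿ)
A = n! is O(n!)

Therefore, the order from slowest to fastest is: C < B < A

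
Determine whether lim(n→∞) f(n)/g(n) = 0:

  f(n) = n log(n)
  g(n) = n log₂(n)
False

f(n) = n log(n) is O(n log n), and g(n) = n log₂(n) is O(n log n).
Since they have the same growth rate, f(n) = o(g(n)) is false.
(f = o(g) requires f to grow strictly slower, not equal.)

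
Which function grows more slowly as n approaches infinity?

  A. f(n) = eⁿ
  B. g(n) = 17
B

f(n) = eⁿ is O(eⁿ), while g(n) = 17 is O(1).
Since O(1) grows slower than O(eⁿ), g(n) is dominated.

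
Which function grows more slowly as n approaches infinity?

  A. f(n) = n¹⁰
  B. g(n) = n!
A

f(n) = n¹⁰ is O(n¹⁰), while g(n) = n! is O(n!).
Since O(n¹⁰) grows slower than O(n!), f(n) is dominated.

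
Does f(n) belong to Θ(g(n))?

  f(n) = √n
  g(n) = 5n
False

f(n) = √n is O(√n), and g(n) = 5n is O(n).
Since they have different growth rates, f(n) = Θ(g(n)) is false.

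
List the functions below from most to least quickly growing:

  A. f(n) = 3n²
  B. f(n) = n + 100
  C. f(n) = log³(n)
A > B > C

Comparing growth rates:
A = 3n² is O(n²)
B = n + 100 is O(n)
C = log³(n) is O(log³ n)

Therefore, the order from fastest to slowest is: A > B > C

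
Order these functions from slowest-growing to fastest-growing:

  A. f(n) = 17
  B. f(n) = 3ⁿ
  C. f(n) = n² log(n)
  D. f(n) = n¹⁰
A < C < D < B

Comparing growth rates:
A = 17 is O(1)
C = n² log(n) is O(n² log n)
D = n¹⁰ is O(n¹⁰)
B = 3ⁿ is O(3ⁿ)

Therefore, the order from slowest to fastest is: A < C < D < B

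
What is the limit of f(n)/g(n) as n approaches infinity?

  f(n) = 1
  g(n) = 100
1/100

Since 1 and 100 have the same growth rate (O(1)),
the ratio converges to a constant: 1/100.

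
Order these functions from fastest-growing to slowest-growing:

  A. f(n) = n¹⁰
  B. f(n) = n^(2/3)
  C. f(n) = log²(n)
A > B > C

Comparing growth rates:
A = n¹⁰ is O(n¹⁰)
B = n^(2/3) is O(n^(2/3))
C = log²(n) is O(log² n)

Therefore, the order from fastest to slowest is: A > B > C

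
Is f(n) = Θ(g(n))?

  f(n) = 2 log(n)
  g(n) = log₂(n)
True

f(n) = 2 log(n) and g(n) = log₂(n) are both O(log n).
Since they have the same asymptotic growth rate, f(n) = Θ(g(n)) is true.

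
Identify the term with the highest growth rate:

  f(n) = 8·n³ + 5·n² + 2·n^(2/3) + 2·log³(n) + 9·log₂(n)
8·n³

Looking at each term:
  - 8·n³ is O(n³)
  - 5·n² is O(n²)
  - 2·n^(2/3) is O(n^(2/3))
  - 2·log³(n) is O(log³ n)
  - 9·log₂(n) is O(log n)

The term 8·n³ (O(n³)) grows fastest and dominates all others.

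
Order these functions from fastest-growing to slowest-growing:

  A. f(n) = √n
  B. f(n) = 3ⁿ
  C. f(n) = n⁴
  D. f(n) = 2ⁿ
B > D > C > A

Comparing growth rates:
B = 3ⁿ is O(3ⁿ)
D = 2ⁿ is O(2ⁿ)
C = n⁴ is O(n⁴)
A = √n is O(√n)

Therefore, the order from fastest to slowest is: B > D > C > A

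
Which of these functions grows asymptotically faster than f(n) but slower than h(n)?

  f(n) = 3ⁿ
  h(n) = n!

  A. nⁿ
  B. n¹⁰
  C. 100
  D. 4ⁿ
D

We need g(n) with 3ⁿ = o(g(n)) and g(n) = o(n!), i.e. O(3ⁿ) ≺ g ≺ O(n!).
Check each option:
  A. nⁿ — O(nⁿ) does not grow strictly slower than h(n)
  B. n¹⁰ — O(n¹⁰) does not grow strictly faster than f(n)
  C. 100 — O(1) does not grow strictly faster than f(n)
  D. 4ⁿ — O(4ⁿ) is strictly between O(3ⁿ) and O(n!) ✓

Only option D (4ⁿ) lies strictly between.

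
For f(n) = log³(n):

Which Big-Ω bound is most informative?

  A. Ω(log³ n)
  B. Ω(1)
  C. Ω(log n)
A

f(n) = log³(n) is Ω(log³ n).
All listed options are valid Big-Ω bounds (lower bounds),
but Ω(log³ n) is the tightest (largest valid bound).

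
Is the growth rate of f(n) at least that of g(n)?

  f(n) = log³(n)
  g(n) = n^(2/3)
False

f(n) = log³(n) is O(log³ n), and g(n) = n^(2/3) is O(n^(2/3)).
Since O(log³ n) grows slower than O(n^(2/3)), f(n) = Ω(g(n)) is false.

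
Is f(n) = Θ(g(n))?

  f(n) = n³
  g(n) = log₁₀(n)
False

f(n) = n³ is O(n³), and g(n) = log₁₀(n) is O(log n).
Since they have different growth rates, f(n) = Θ(g(n)) is false.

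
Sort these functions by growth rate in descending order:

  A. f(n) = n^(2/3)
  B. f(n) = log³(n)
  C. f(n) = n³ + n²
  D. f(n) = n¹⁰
D > C > A > B

Comparing growth rates:
D = n¹⁰ is O(n¹⁰)
C = n³ + n² is O(n³)
A = n^(2/3) is O(n^(2/3))
B = log³(n) is O(log³ n)

Therefore, the order from fastest to slowest is: D > C > A > B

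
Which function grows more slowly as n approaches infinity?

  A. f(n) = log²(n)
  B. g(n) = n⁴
A

f(n) = log²(n) is O(log² n), while g(n) = n⁴ is O(n⁴).
Since O(log² n) grows slower than O(n⁴), f(n) is dominated.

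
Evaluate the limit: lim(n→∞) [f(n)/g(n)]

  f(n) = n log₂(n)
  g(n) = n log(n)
1/log(2)

Since n log₂(n) and n log(n) have the same growth rate (O(n log n)),
the ratio converges to a constant: 1/log(2).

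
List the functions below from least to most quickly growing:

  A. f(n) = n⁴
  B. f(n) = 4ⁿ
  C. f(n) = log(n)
C < A < B

Comparing growth rates:
C = log(n) is O(log n)
A = n⁴ is O(n⁴)
B = 4ⁿ is O(4ⁿ)

Therefore, the order from slowest to fastest is: C < A < B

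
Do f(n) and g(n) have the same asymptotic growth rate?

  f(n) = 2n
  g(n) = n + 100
True

f(n) = 2n and g(n) = n + 100 are both O(n).
Since they have the same asymptotic growth rate, f(n) = Θ(g(n)) is true.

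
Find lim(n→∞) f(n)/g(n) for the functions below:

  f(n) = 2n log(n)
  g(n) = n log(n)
2

Since 2n log(n) and n log(n) have the same growth rate (O(n log n)),
the ratio converges to a constant: 2.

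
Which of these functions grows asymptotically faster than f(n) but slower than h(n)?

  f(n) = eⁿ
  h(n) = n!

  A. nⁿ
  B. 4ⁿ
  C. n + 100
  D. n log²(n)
B

We need g(n) with eⁿ = o(g(n)) and g(n) = o(n!), i.e. O(eⁿ) ≺ g ≺ O(n!).
Check each option:
  A. nⁿ — O(nⁿ) does not grow strictly slower than h(n)
  B. 4ⁿ — O(4ⁿ) is strictly between O(eⁿ) and O(n!) ✓
  C. n + 100 — O(n) does not grow strictly faster than f(n)
  D. n log²(n) — O(n log² n) does not grow strictly faster than f(n)

Only option B (4ⁿ) lies strictly between.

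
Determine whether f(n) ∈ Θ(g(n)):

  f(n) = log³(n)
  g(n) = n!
False

f(n) = log³(n) is O(log³ n), and g(n) = n! is O(n!).
Since they have different growth rates, f(n) = Θ(g(n)) is false.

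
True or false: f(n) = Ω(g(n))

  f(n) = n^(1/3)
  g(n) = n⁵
False

f(n) = n^(1/3) is O(n^(1/3)), and g(n) = n⁵ is O(n⁵).
Since O(n^(1/3)) grows slower than O(n⁵), f(n) = Ω(g(n)) is false.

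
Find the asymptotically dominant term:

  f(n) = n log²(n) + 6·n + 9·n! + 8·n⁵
9·n!

Looking at each term:
  - n log²(n) is O(n log² n)
  - 6·n is O(n)
  - 9·n! is O(n!)
  - 8·n⁵ is O(n⁵)

The term 9·n! (O(n!)) grows fastest and dominates all others.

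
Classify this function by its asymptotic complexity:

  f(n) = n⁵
O(n⁵)

The dominant term in n⁵ is n⁵, which is Θ(n⁵).
Constants are absorbed, so the tightest bound is O(n⁵).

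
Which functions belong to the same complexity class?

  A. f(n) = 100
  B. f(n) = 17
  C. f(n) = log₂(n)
A and B

Examining each function:
  A. 100 is O(1)
  B. 17 is O(1)
  C. log₂(n) is O(log n)

Functions A and B both have the same complexity class.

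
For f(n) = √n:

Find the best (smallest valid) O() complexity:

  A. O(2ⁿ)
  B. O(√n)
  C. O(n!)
B

f(n) = √n is O(√n).
All listed options are valid Big-O bounds (upper bounds),
but O(√n) is the tightest (smallest valid bound).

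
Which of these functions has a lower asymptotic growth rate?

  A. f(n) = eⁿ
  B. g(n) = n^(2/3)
B

f(n) = eⁿ is O(eⁿ), while g(n) = n^(2/3) is O(n^(2/3)).
Since O(n^(2/3)) grows slower than O(eⁿ), g(n) is dominated.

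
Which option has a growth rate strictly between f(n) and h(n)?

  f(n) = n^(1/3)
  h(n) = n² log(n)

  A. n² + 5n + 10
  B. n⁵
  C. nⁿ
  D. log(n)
A

We need g(n) with n^(1/3) = o(g(n)) and g(n) = o(n² log(n)), i.e. O(n^(1/3)) ≺ g ≺ O(n² log n).
Check each option:
  A. n² + 5n + 10 — O(n²) is strictly between O(n^(1/3)) and O(n² log n) ✓
  B. n⁵ — O(n⁵) does not grow strictly slower than h(n)
  C. nⁿ — O(nⁿ) does not grow strictly slower than h(n)
  D. log(n) — O(log n) does not grow strictly faster than f(n)

Only option A (n² + 5n + 10) lies strictly between.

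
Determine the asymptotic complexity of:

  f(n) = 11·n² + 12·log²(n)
O(n²)

The dominant term in 11·n² + 12·log²(n) is 11·n², which is Θ(n²).
Lower-order terms (12·log²(n)) are asymptotically negligible.
Constants are absorbed, so the tightest bound is O(n²).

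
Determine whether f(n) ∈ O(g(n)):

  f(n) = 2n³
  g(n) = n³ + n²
True

f(n) = 2n³ and g(n) = n³ + n² are both O(n³).
Big-O permits equal growth rates (f ≤ c·g for some c), so f(n) = O(g(n)) is true.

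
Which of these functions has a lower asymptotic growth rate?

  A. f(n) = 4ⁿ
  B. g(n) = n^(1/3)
B

f(n) = 4ⁿ is O(4ⁿ), while g(n) = n^(1/3) is O(n^(1/3)).
Since O(n^(1/3)) grows slower than O(4ⁿ), g(n) is dominated.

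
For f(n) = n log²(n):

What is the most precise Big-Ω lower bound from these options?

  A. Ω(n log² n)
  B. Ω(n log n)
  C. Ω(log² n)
A

f(n) = n log²(n) is Ω(n log² n).
All listed options are valid Big-Ω bounds (lower bounds),
but Ω(n log² n) is the tightest (largest valid bound).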